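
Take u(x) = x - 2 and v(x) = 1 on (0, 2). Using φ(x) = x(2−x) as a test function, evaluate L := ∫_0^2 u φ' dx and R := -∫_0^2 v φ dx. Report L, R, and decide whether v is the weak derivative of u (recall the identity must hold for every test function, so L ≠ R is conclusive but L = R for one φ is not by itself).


LHS = -4/3, RHS = -4/3. Yes, v = u' weakly.

u(x) = x - 2, classical derivative u'(x) = 1.
φ(x) = x(2−x), so φ'(x) = 2 - 2*x.
Note φ(0) = φ(2) = 0, so the boundary term u·φ vanishes.
LHS = ∫_0^2 u(x) φ'(x) dx = ∫_0^2 (-2*x^2 + 6*x - 4) dx. Term by term:
  ∫_0^2 -2*x^2 dx = -16/3;  ∫_0^2 6*x dx = 12;  ∫_0^2 -4 dx = -8.
Sum: -16/3 + 12 − 8 = -4/3.
So LHS = -4/3.
∫_0^2 v(x) φ(x) dx = ∫_0^2 (-x^2 + 2*x) dx. Term by term:
  ∫_0^2 -x^2 dx = -8/3;  ∫_0^2 2*x dx = 4.
Sum: -8/3 + 4 = 4/3.
So RHS = -∫_0^2 v(x) φ(x) dx = -4/3.
LHS = RHS, so the identity holds for this test φ.
Moreover u is smooth here and v(x) = u'(x) = 1 pointwise, so the identity holds for every test function. Hence v is the weak derivative of u.


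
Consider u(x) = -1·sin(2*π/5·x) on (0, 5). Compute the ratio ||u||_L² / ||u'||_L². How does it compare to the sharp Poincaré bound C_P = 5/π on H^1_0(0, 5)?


||u||_L² / ||u'||_L² = 5/(2*π) < C_P = 5/π.

u(x) = -1·sin(2*π/5·x), so u'(x) = -2*π*cos(2*π*x/5)/5.
Writing u(x) = A·sin(kπx/L) with A = -1 and k = 2, use ∫_0^L sin²(kπx/L) dx = L/2 and ∫_0^L cos²(kπx/L) dx = L/2.
u² = 1·sin²(2*π/5·x) and (u')² = 4*π^2/25·cos²(2*π/5·x), and each of sin², cos² integrates to L/2 = 5/2 over (0, 5).
∫_0^5 u² dx = 5/2, so ||u||_L² = sqrt(10)/2.
∫_0^5 (u')² dx = 2*π^2/5, so ||u'||_L² = sqrt(10)*π/5.
Ratio ||u||_L² / ||u'||_L² = 5/(2*π).
Sharp Poincaré constant on H^1_0(0, 5) is C_P = L/π = 5/π, achieved by sin(π/5·x).
This is the k = 2 harmonic; the ratio L/(kπ) is strictly less than C_P = L/π, consistent with the sharp inequality ||u||_L² ≤ C_P ||u'||_L².


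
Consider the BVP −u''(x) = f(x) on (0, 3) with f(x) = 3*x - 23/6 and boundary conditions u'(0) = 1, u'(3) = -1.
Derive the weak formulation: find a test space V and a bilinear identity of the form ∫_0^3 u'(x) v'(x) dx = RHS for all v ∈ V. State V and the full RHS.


V = H^1(0, 3) (v unrestricted at boundary; u is determined up to an additive constant); weak form: ∫_0^3 u'v' dx = ∫_0^3 (3*x - 23/6) v dx − v(3) − v(0) for all v ∈ V.

Multiply both sides by a test function v and integrate from 0 to 3:
  ∫_0^3 −u''(x) v(x) dx = ∫_0^3 f(x) v(x) dx.
Integrate the LHS by parts once:
  ∫_0^3 −u'' v dx = −[u'(x) v(x)]_0^3 + ∫_0^3 u'(x) v'(x) dx.
Thus ∫_0^3 u'(x) v'(x) dx = ∫_0^3 f(x) v(x) dx + [u'(x) v(x)]_0^3.
Choose V so that boundary terms are either known or forced to vanish.
u has inhomogeneous Neumann u'(0) = 1, u'(3) = -1. [u' v]_0^3 = (-1)·v(3) − (1)·v(0) = − v(3) − v(0). Take V = H^1(0, 3); boundary term becomes part of RHS.
Weak formulation: find u (satisfying any essential BC) such that ∫_0^3 u'(x) v'(x) dx = ∫_0^3 f v dx − v(3) − v(0) for all v ∈ V (Neumann data are natural BCs: they enter the RHS as boundary terms).
Substituting f(x) = 3*x - 23/6, the right-hand side is ∫_0^3 (3*x - 23/6) v dx − v(3) − v(0).
Compatibility check (pure Neumann): taking v ≡ 1 ∈ V gives 0 = ∫_0^3 f dx + (-1) − (1), i.e. ∫_0^3 f dx must equal u'(0) − u'(3) = 2. Indeed ∫_0^3 (3*x - 23/6) dx = 2, so the data are compatible. The solution is then unique only up to an additive constant (fix it e.g. by requiring ∫_0^3 u dx = 0).


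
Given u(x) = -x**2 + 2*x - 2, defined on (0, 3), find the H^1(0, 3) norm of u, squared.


||u||_{H^1}^2 = 138/5

The H^1 norm (squared) on an interval (0, L) is
  ||u||_{H^1}^2 = ∫_0^L u(x)^2 dx + ∫_0^L u'(x)^2 dx.
Compute u'(x) = 2 - 2*x.
Then u(x)^2 = x**4 - 4*x**3 + 8*x**2 - 8*x + 4 and u'(x)^2 = 4*x**2 - 8*x + 4.
Integrate each monomial from 0 to 3 using ∫_0^3 c·x^n dx = c·3^(n+1)/(n+1):
  ∫_0^3 u(x)^2 dx = ∫_0^3 (x^4 - 4*x^3 + 8*x^2 - 8*x + 4) dx. Term by term:
    ∫_0^3 x^4 dx = 243/5;  ∫_0^3 -4*x^3 dx = -81;  ∫_0^3 8*x^2 dx = 72;
    ∫_0^3 -8*x dx = -36;  ∫_0^3 4 dx = 12.
  Sum: 243/5 − 81 + 72 − 36 + 12 = 78/5.
  ∫_0^3 u'(x)^2 dx = ∫_0^3 (4*x^2 - 8*x + 4) dx. Term by term:
    ∫_0^3 4*x^2 dx = 36;  ∫_0^3 -8*x dx = -36;  ∫_0^3 4 dx = 12.
  Sum: 36 − 36 + 12 = 12.
Adding: ||u||_{H^1}^2 = 78/5 + 12 = 138/5.


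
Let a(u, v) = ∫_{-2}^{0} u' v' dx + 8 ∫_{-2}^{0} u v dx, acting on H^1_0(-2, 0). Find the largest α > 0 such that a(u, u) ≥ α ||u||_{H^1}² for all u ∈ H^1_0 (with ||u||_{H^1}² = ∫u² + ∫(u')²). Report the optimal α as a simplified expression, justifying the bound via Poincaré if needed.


α = 1

Coercivity of a(·,·) on H^1_0(-2, 0) means a(u, u) ≥ α ||u||_{H^1}² for every u ∈ H^1_0.
The interval has length L = 2, and Poincaré/coercivity depend only on L. Here a(u, u) = ∫(u')² + (8)·∫u².
Here c = 8 ≥ 1, so a(u,u) = ∫(u')² + c∫u² ≥ ∫(u')² + ∫u² = ||u||_{H^1}², i.e. α = 1 works. No larger α is possible: a(u,u) ≥ α||u||_{H^1}² means (1−α)∫(u')² ≥ (α−c)∫u², and for the modes u_n = sin(nπ(x−x₀)/L) (x₀ the left endpoint) one has ∫u_n²/∫(u_n')² = (L/(nπ))² → 0, so a(u_n,u_n)/||u_n||_{H^1}² → 1. Hence the optimal constant is α = 1.
Therefore α = 1.


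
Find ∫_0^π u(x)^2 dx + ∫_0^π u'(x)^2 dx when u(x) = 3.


||u||_{H^1(0,π)}^2 = 9*π

u'(x) = 0.
Expand u² and (u')² and integrate term by term on (0, π), using: for integers n ≥ 1, ∫_0^π sin²(nx) dx = ∫_0^π cos²(nx) dx = π/2; for n ≠ n', ∫_0^π sin(nx)sin(n'x) dx = ∫_0^π cos(nx)cos(n'x) dx = 0; and by product-to-sum, ∫_0^π sin(nx)cos(n'x) dx = ½∫_0^π [sin((n+n')x) + sin((n−n')x)] dx, which is 0 when n+n' is even and 2n/(n²−n'²) when n+n' is odd (it need not vanish on (0, π)). For the constant mode: ∫_0^π 1 dx = π, ∫_0^π cos(nx) dx = 0, ∫_0^π sin(nx) dx = (1−(−1)^n)/n.
  u² squared terms: (3)²·∫1 dx = 9·π = 9*π.
  So ∫_0^π u² dx = 9*π.
  u' ≡ 0, so ∫_0^π (u')² dx = 0.
||u||_{H^1}^2 = (9*π) + (0) = 9*π.


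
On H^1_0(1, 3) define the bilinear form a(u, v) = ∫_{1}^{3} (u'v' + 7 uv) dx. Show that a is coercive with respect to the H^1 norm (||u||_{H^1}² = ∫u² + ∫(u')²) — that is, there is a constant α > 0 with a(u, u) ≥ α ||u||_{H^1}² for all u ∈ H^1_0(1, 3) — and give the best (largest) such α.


α = 1

Coercivity of a(·,·) on H^1_0(1, 3) means a(u, u) ≥ α ||u||_{H^1}² for every u ∈ H^1_0.
The interval has length L = 2, and Poincaré/coercivity depend only on L. Here a(u, u) = ∫(u')² + (7)·∫u².
Here c = 7 ≥ 1, so a(u,u) = ∫(u')² + c∫u² ≥ ∫(u')² + ∫u² = ||u||_{H^1}², i.e. α = 1 works. No larger α is possible: a(u,u) ≥ α||u||_{H^1}² means (1−α)∫(u')² ≥ (α−c)∫u², and for the modes u_n = sin(nπ(x−x₀)/L) (x₀ the left endpoint) one has ∫u_n²/∫(u_n')² = (L/(nπ))² → 0, so a(u_n,u_n)/||u_n||_{H^1}² → 1. Hence the optimal constant is α = 1.
Therefore α = 1.


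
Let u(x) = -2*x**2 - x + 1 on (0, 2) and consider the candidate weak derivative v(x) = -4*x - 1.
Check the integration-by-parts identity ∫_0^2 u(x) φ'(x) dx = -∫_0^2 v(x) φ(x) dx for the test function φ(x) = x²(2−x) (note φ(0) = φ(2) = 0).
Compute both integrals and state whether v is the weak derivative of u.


LHS = 116/15, RHS = 116/15. Yes, v = u' weakly.

u(x) = -2*x**2 - x + 1, classical derivative u'(x) = -4*x - 1.
φ(x) = x²(2−x), so φ'(x) = x*(4 - 3*x).
Note φ(0) = φ(2) = 0, so the boundary term u·φ vanishes.
LHS = ∫_0^2 u(x) φ'(x) dx = ∫_0^2 (6*x^4 - 5*x^3 - 7*x^2 + 4*x) dx. Term by term:
  ∫_0^2 6*x^4 dx = 192/5;  ∫_0^2 -5*x^3 dx = -20;  ∫_0^2 -7*x^2 dx = -56/3;
  ∫_0^2 4*x dx = 8.
Sum: 192/5 − 20 − 56/3 + 8 = 116/15.
So LHS = 116/15.
∫_0^2 v(x) φ(x) dx = ∫_0^2 (4*x^4 - 7*x^3 - 2*x^2) dx. Term by term:
  ∫_0^2 4*x^4 dx = 128/5;  ∫_0^2 -7*x^3 dx = -28;  ∫_0^2 -2*x^2 dx = -16/3.
Sum: 128/5 − 28 − 16/3 = -116/15.
So RHS = -∫_0^2 v(x) φ(x) dx = 116/15.
LHS = RHS, so the identity holds for this test φ.
Moreover u is smooth here and v(x) = u'(x) = -4*x - 1 pointwise, so the identity holds for every test function. Hence v is the weak derivative of u.


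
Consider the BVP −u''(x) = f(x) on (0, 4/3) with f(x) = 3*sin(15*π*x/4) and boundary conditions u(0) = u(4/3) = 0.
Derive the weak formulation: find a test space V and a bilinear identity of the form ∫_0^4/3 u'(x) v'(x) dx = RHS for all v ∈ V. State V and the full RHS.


V = H^1_0(0, 4/3) (so v(0) = v(4/3) = 0); weak form: ∫_0^4/3 u'v' dx = ∫_0^4/3 (3*sin(15*π*x/4)) v dx for all v ∈ V.

Multiply both sides by a test function v and integrate from 0 to 4/3:
  ∫_0^4/3 −u''(x) v(x) dx = ∫_0^4/3 f(x) v(x) dx.
Integrate the LHS by parts once:
  ∫_0^4/3 −u'' v dx = −[u'(x) v(x)]_0^4/3 + ∫_0^4/3 u'(x) v'(x) dx.
Thus ∫_0^4/3 u'(x) v'(x) dx = ∫_0^4/3 f(x) v(x) dx + [u'(x) v(x)]_0^4/3.
Choose V so that boundary terms are either known or forced to vanish.
u is Dirichlet: u(0) = u(4/3) = 0. Let V = H^1_0(0, 4/3); then v(0) = v(4/3) = 0, and [u' v]_0^4/3 = 0.
Weak formulation: find u (satisfying any essential BC) such that ∫_0^4/3 u'(x) v'(x) dx = ∫_0^4/3 f v dx for all v ∈ V.
Substituting f(x) = 3*sin(15*π*x/4), the right-hand side is ∫_0^4/3 (3*sin(15*π*x/4)) v dx.


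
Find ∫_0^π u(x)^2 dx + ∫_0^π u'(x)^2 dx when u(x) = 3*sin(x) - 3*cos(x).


||u||_{H^1(0,π)}^2 = 18*π

u'(x) = 3*sin(x) + 3*cos(x).
Expand u² and (u')² and integrate term by term on (0, π), using: for integers n ≥ 1, ∫_0^π sin²(nx) dx = ∫_0^π cos²(nx) dx = π/2; for n ≠ n', ∫_0^π sin(nx)sin(n'x) dx = ∫_0^π cos(nx)cos(n'x) dx = 0; and by product-to-sum, ∫_0^π sin(nx)cos(n'x) dx = ½∫_0^π [sin((n+n')x) + sin((n−n')x)] dx, which is 0 when n+n' is even and 2n/(n²−n'²) when n+n' is odd (it need not vanish on (0, π)).
  u² squared terms: (-3)²·∫cos(x)² dx = 9·π/2 = 9*π/2;  (3)²·∫sin(x)² dx = 9·π/2 = 9*π/2.
  u² cross terms: 2·(-3)·(3)·∫cos(x)·sin(x) dx = -18·(0) = 0.
  So ∫_0^π u² dx = 9*π/2 + 9*π/2 + 0 = 9*π.
  (u')² squared terms: (3)²·∫cos(x)² dx = 9·π/2 = 9*π/2;  (3)²·∫sin(x)² dx = 9·π/2 = 9*π/2.
  (u')² cross terms: 2·(3)·(3)·∫cos(x)·sin(x) dx = 18·(0) = 0.
  So ∫_0^π (u')² dx = 9*π/2 + 9*π/2 + 0 = 9*π.
||u||_{H^1}^2 = (9*π) + (9*π) = 18*π.


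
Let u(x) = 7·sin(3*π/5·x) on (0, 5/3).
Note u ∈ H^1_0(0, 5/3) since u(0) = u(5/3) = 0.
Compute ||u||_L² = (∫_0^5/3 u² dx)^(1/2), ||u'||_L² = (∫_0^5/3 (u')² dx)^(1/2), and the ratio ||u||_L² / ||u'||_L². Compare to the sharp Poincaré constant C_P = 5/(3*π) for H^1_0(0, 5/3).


||u||_L² / ||u'||_L² = 5/(3*π) = C_P.

u(x) = 7·sin(3*π/5·x), so u'(x) = 21*π*cos(3*π*x/5)/5.
Writing u(x) = A·sin(kπx/L) with A = 7 and k = 1, use ∫_0^L sin²(kπx/L) dx = L/2 and ∫_0^L cos²(kπx/L) dx = L/2.
u² = 49·sin²(3*π/5·x) and (u')² = 441*π^2/25·cos²(3*π/5·x), and each of sin², cos² integrates to L/2 = 5/6 over (0, 5/3).
∫_0^5/3 u² dx = 245/6, so ||u||_L² = 7*sqrt(30)/6.
∫_0^5/3 (u')² dx = 147*π^2/10, so ||u'||_L² = 7*sqrt(30)*π/10.
Ratio ||u||_L² / ||u'||_L² = 5/(3*π).
Sharp Poincaré constant on H^1_0(0, 5/3) is C_P = L/π = 5/(3*π), achieved by sin(3*π/5·x).
This is the k = 1 eigenfunction (up to amplitude), so the ratio equals the sharp Poincaré constant exactly.


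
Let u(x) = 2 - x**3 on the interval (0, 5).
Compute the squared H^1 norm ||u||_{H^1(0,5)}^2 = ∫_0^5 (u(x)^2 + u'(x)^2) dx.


||u||_{H^1}^2 = 113265/7

The H^1 norm (squared) on an interval (0, L) is
  ||u||_{H^1}^2 = ∫_0^L u(x)^2 dx + ∫_0^L u'(x)^2 dx.
Compute u'(x) = -3*x**2.
Then u(x)^2 = x**6 - 4*x**3 + 4 and u'(x)^2 = 9*x**4.
Integrate each monomial from 0 to 5 using ∫_0^5 c·x^n dx = c·5^(n+1)/(n+1):
  ∫_0^5 u(x)^2 dx = ∫_0^5 (x^6 - 4*x^3 + 4) dx. Term by term:
    ∫_0^5 x^6 dx = 78125/7;  ∫_0^5 -4*x^3 dx = -625;  ∫_0^5 4 dx = 20.
  Sum: 78125/7 − 625 + 20 = 73890/7.
  ∫_0^5 u'(x)^2 dx = ∫_0^5 (9*x^4) dx. Term by term:
    ∫_0^5 9*x^4 dx = 5625.
Adding: ||u||_{H^1}^2 = 73890/7 + 5625 = 113265/7.


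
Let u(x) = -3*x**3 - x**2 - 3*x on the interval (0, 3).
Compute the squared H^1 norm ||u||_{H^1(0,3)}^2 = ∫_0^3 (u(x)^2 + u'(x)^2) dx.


||u||_{H^1}^2 = 139095/14

The H^1 norm (squared) on an interval (0, L) is
  ||u||_{H^1}^2 = ∫_0^L u(x)^2 dx + ∫_0^L u'(x)^2 dx.
Compute u'(x) = -9*x**2 - 2*x - 3.
Then u(x)^2 = 9*x**6 + 6*x**5 + 19*x**4 + 6*x**3 + 9*x**2 and u'(x)^2 = 81*x**4 + 36*x**3 + 58*x**2 + 12*x + 9.
Integrate each monomial from 0 to 3 using ∫_0^3 c·x^n dx = c·3^(n+1)/(n+1):
  ∫_0^3 u(x)^2 dx = ∫_0^3 (9*x^6 + 6*x^5 + 19*x^4 + 6*x^3 + 9*x^2) dx. Term by term:
    ∫_0^3 9*x^6 dx = 19683/7;  ∫_0^3 6*x^5 dx = 729;  ∫_0^3 19*x^4 dx = 4617/5;
    ∫_0^3 6*x^3 dx = 243/2;  ∫_0^3 9*x^2 dx = 81.
  Sum: 19683/7 + 729 + 4617/5 + 243/2 + 81 = 326673/70.
  ∫_0^3 u'(x)^2 dx = ∫_0^3 (81*x^4 + 36*x^3 + 58*x^2 + 12*x + 9) dx. Term by term:
    ∫_0^3 81*x^4 dx = 19683/5;  ∫_0^3 36*x^3 dx = 729;  ∫_0^3 58*x^2 dx = 522;
    ∫_0^3 12*x dx = 54;  ∫_0^3 9 dx = 27.
  Sum: 19683/5 + 729 + 522 + 54 + 27 = 26343/5.
Adding: ||u||_{H^1}^2 = 326673/70 + 26343/5 = 139095/14.


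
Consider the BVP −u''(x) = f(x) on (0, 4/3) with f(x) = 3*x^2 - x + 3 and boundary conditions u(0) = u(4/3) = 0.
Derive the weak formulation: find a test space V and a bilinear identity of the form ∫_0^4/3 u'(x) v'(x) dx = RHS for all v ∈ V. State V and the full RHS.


V = H^1_0(0, 4/3) (so v(0) = v(4/3) = 0); weak form: ∫_0^4/3 u'v' dx = ∫_0^4/3 (3*x^2 - x + 3) v dx for all v ∈ V.

Multiply both sides by a test function v and integrate from 0 to 4/3:
  ∫_0^4/3 −u''(x) v(x) dx = ∫_0^4/3 f(x) v(x) dx.
Integrate the LHS by parts once:
  ∫_0^4/3 −u'' v dx = −[u'(x) v(x)]_0^4/3 + ∫_0^4/3 u'(x) v'(x) dx.
Thus ∫_0^4/3 u'(x) v'(x) dx = ∫_0^4/3 f(x) v(x) dx + [u'(x) v(x)]_0^4/3.
Choose V so that boundary terms are either known or forced to vanish.
u is Dirichlet: u(0) = u(4/3) = 0. Let V = H^1_0(0, 4/3); then v(0) = v(4/3) = 0, and [u' v]_0^4/3 = 0.
Weak formulation: find u (satisfying any essential BC) such that ∫_0^4/3 u'(x) v'(x) dx = ∫_0^4/3 f v dx for all v ∈ V.
Substituting f(x) = 3*x^2 - x + 3, the right-hand side is ∫_0^4/3 (3*x^2 - x + 3) v dx.


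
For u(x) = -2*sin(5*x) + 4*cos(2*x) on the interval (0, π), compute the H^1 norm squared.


||u||_{H^1(0,π)}^2 = -800/21 + 92*π

u'(x) = -8*sin(2*x) - 10*cos(5*x).
Expand u² and (u')² and integrate term by term on (0, π), using: for integers n ≥ 1, ∫_0^π sin²(nx) dx = ∫_0^π cos²(nx) dx = π/2; for n ≠ n', ∫_0^π sin(nx)sin(n'x) dx = ∫_0^π cos(nx)cos(n'x) dx = 0; and by product-to-sum, ∫_0^π sin(nx)cos(n'x) dx = ½∫_0^π [sin((n+n')x) + sin((n−n')x)] dx, which is 0 when n+n' is even and 2n/(n²−n'²) when n+n' is odd (it need not vanish on (0, π)).
  u² squared terms: (-2)²·∫sin(5x)² dx = 4·π/2 = 2*π;  (4)²·∫cos(2x)² dx = 16·π/2 = 8*π.
  u² cross terms: 2·(-2)·(4)·∫sin(5x)·cos(2x) dx = -16·(10/21) = -160/21.
  So ∫_0^π u² dx = 2*π + 8*π − 160/21 = -160/21 + 10*π.
  (u')² squared terms: (-10)²·∫cos(5x)² dx = 100·π/2 = 50*π;  (-8)²·∫sin(2x)² dx = 64·π/2 = 32*π.
  (u')² cross terms: 2·(-10)·(-8)·∫cos(5x)·sin(2x) dx = 160·(-4/21) = -640/21.
  So ∫_0^π (u')² dx = 50*π + 32*π − 640/21 = -640/21 + 82*π.
||u||_{H^1}^2 = (-160/21 + 10*π) + (-640/21 + 82*π) = -800/21 + 92*π.


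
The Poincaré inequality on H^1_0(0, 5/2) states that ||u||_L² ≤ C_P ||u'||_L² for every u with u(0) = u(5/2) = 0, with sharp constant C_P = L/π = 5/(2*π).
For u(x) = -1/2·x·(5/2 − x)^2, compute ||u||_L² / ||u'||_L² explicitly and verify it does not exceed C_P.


||u||_L² / ||u'||_L² = 5*sqrt(14)/28 < C_P = 5/(2*π).

u(x) = -1/2·x·(5/2 − x)^2, so u'(x) = (5 - 6*x)*(2*x - 5)/8.
u(x) = -1/2·x·(5/2 − x)^2 vanishes at x = 0 and x = 5/2, so u ∈ H^1_0(0, 5/2). Differentiate via the product rule and integrate the resulting polynomials term by term.
  ∫_0^5/2 u² dx = ∫_0^5/2 (x^6/4 - 5*x^5/2 + 75*x^4/8 - 125*x^3/8 + 625*x^2/64) dx. Term by term:
    ∫_0^5/2 x^6/4 dx = 78125/3584;  ∫_0^5/2 -5*x^5/2 dx = -78125/768;  ∫_0^5/2 75*x^4/8 dx = 46875/256;
    ∫_0^5/2 -125*x^3/8 dx = -78125/512;  ∫_0^5/2 625*x^2/64 dx = 78125/1536.
  Sum: 78125/3584 − 78125/768 + 46875/256 − 78125/512 + 78125/1536 = 15625/10752.
  ∫_0^5/2 (u')² dx = ∫_0^5/2 (9*x^4/4 - 15*x^3 + 275*x^2/8 - 125*x/4 + 625/64) dx. Term by term:
    ∫_0^5/2 9*x^4/4 dx = 5625/128;  ∫_0^5/2 -15*x^3 dx = -9375/64;  ∫_0^5/2 275*x^2/8 dx = 34375/192;
    ∫_0^5/2 -125*x/4 dx = -3125/32;  ∫_0^5/2 625/64 dx = 3125/128.
  Sum: 5625/128 − 9375/64 + 34375/192 − 3125/32 + 3125/128 = 625/192.
∫_0^5/2 u² dx = 15625/10752, so ||u||_L² = 125*sqrt(42)/672.
∫_0^5/2 (u')² dx = 625/192, so ||u'||_L² = 25*sqrt(3)/24.
Ratio ||u||_L² / ||u'||_L² = 5*sqrt(14)/28.
Sharp Poincaré constant on H^1_0(0, 5/2) is C_P = L/π = 5/(2*π), achieved by sin(2*π/5·x).
A polynomial bump cannot attain the sharp Poincaré constant (only the first sine eigenfunction does), so the ratio is strictly less than C_P, consistent with ||u||_L² ≤ C_P ||u'||_L².


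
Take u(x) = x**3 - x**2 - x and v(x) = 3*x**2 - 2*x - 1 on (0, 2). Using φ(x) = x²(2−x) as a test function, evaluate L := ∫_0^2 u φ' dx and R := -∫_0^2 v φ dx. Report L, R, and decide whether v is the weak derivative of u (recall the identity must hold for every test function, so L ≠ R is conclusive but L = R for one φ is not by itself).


LHS = -28/15, RHS = -28/15. Yes, v = u' weakly.

u(x) = x**3 - x**2 - x, classical derivative u'(x) = 3*x**2 - 2*x - 1.
φ(x) = x²(2−x), so φ'(x) = x*(4 - 3*x).
Note φ(0) = φ(2) = 0, so the boundary term u·φ vanishes.
LHS = ∫_0^2 u(x) φ'(x) dx = ∫_0^2 (-3*x^5 + 7*x^4 - x^3 - 4*x^2) dx. Term by term:
  ∫_0^2 -3*x^5 dx = -32;  ∫_0^2 7*x^4 dx = 224/5;  ∫_0^2 -x^3 dx = -4;
  ∫_0^2 -4*x^2 dx = -32/3.
Sum: -32 + 224/5 − 4 − 32/3 = -28/15.
So LHS = -28/15.
∫_0^2 v(x) φ(x) dx = ∫_0^2 (-3*x^5 + 8*x^4 - 3*x^3 - 2*x^2) dx. Term by term:
  ∫_0^2 -3*x^5 dx = -32;  ∫_0^2 8*x^4 dx = 256/5;  ∫_0^2 -3*x^3 dx = -12;
  ∫_0^2 -2*x^2 dx = -16/3.
Sum: -32 + 256/5 − 12 − 16/3 = 28/15.
So RHS = -∫_0^2 v(x) φ(x) dx = -28/15.
LHS = RHS, so the identity holds for this test φ.
Moreover u is smooth here and v(x) = u'(x) = 3*x**2 - 2*x - 1 pointwise, so the identity holds for every test function. Hence v is the weak derivative of u.


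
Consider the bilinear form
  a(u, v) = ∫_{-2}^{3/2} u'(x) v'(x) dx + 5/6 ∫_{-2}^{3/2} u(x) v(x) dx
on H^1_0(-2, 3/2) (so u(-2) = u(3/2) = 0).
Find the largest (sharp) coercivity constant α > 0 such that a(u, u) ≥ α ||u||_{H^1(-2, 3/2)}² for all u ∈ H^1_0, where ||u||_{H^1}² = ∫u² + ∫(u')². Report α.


α = (24*π^2 + 245)/(6*(4*π^2 + 49))

Coercivity of a(·,·) on H^1_0(-2, 3/2) means a(u, u) ≥ α ||u||_{H^1}² for every u ∈ H^1_0.
The interval has length L = 7/2, and Poincaré/coercivity depend only on L. Here a(u, u) = ∫(u')² + (5/6)·∫u².
Here 0 < c = 5/6 < 1. The condition a(u,u) ≥ α||u||_{H^1}² reads (1−α)∫(u')² ≥ (α−c)∫u². Any admissible α is ≤ 1 (rapidly oscillating u have ∫u²/∫(u')² → 0), and α = 1 would force 0 ≥ (1−c)∫u², impossible since c < 1; so 1−α > 0. By the sharp Poincaré inequality on H^1_0 of an interval of length L, ∫(u')² ≥ (π/L)²∫u² with equality for the first sine mode sin(π(x−x₀)/L) (x₀ the left endpoint), so the inequality holds for all u iff (1−α)(π/L)² ≥ α − c, i.e. α ≤ ((π/L)² + c)/((π/L)² + 1) = (1 + c(L/π)²)/(1 + (L/π)²). With (π/L)² = 4*π^2/49 and c = 5/6, the largest admissible constant is α = ((π/L)² + c)/((π/L)² + 1).
Simplifying, α = (24*π^2 + 245)/(6*(4*π^2 + 49)).


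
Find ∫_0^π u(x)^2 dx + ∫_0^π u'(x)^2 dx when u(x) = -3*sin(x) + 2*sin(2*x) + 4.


||u||_{H^1(0,π)}^2 = -48 + 35*π

u'(x) = -3*cos(x) + 4*cos(2*x).
Expand u² and (u')² and integrate term by term on (0, π), using: for integers n ≥ 1, ∫_0^π sin²(nx) dx = ∫_0^π cos²(nx) dx = π/2; for n ≠ n', ∫_0^π sin(nx)sin(n'x) dx = ∫_0^π cos(nx)cos(n'x) dx = 0; and by product-to-sum, ∫_0^π sin(nx)cos(n'x) dx = ½∫_0^π [sin((n+n')x) + sin((n−n')x)] dx, which is 0 when n+n' is even and 2n/(n²−n'²) when n+n' is odd (it need not vanish on (0, π)). For the constant mode: ∫_0^π 1 dx = π, ∫_0^π cos(nx) dx = 0, ∫_0^π sin(nx) dx = (1−(−1)^n)/n.
  u² squared terms: (4)²·∫1 dx = 16·π = 16*π;  (-3)²·∫sin(x)² dx = 9·π/2 = 9*π/2;  (2)²·∫sin(2x)² dx = 4·π/2 = 2*π.
  u² cross terms: 2·(4)·(-3)·∫1·sin(x) dx = -24·(2) = -48;  2·(4)·(2)·∫1·sin(2x) dx = 16·(0) = 0;  2·(-3)·(2)·∫sin(x)·sin(2x) dx = -12·(0) = 0.
  So ∫_0^π u² dx = 16*π + 9*π/2 + 2*π − 48 + 0 + 0 = -48 + 45*π/2.
  (u')² squared terms: (-3)²·∫cos(x)² dx = 9·π/2 = 9*π/2;  (4)²·∫cos(2x)² dx = 16·π/2 = 8*π.
  (u')² cross terms: 2·(-3)·(4)·∫cos(x)·cos(2x) dx = -24·(0) = 0.
  So ∫_0^π (u')² dx = 9*π/2 + 8*π + 0 = 25*π/2.
||u||_{H^1}^2 = (-48 + 45*π/2) + (25*π/2) = -48 + 35*π.


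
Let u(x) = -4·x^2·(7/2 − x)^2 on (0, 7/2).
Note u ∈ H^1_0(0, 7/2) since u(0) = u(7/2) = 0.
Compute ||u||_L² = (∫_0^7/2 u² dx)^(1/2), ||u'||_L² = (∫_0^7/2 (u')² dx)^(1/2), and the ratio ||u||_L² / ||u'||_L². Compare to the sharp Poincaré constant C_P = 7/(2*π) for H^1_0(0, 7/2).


||u||_L² / ||u'||_L² = 7*sqrt(3)/12 < C_P = 7/(2*π).

u(x) = -4·x^2·(7/2 − x)^2, so u'(x) = 2*x*(-8*x^2 + 42*x - 49).
u(x) = -4·x^2·(7/2 − x)^2 vanishes at x = 0 and x = 7/2, so u ∈ H^1_0(0, 7/2). Differentiate via the product rule and integrate the resulting polynomials term by term.
  ∫_0^7/2 u² dx = ∫_0^7/2 (16*x^8 - 224*x^7 + 1176*x^6 - 2744*x^5 + 2401*x^4) dx. Term by term:
    ∫_0^7/2 16*x^8 dx = 40353607/288;  ∫_0^7/2 -224*x^7 dx = -40353607/64;  ∫_0^7/2 1176*x^6 dx = 17294403/16;
    ∫_0^7/2 -2744*x^5 dx = -40353607/48;  ∫_0^7/2 2401*x^4 dx = 40353607/160.
  Sum: 40353607/288 − 40353607/64 + 17294403/16 − 40353607/48 + 40353607/160 = 5764801/2880.
  ∫_0^7/2 (u')² dx = ∫_0^7/2 (256*x^6 - 2688*x^5 + 10192*x^4 - 16464*x^3 + 9604*x^2) dx. Term by term:
    ∫_0^7/2 256*x^6 dx = 235298;  ∫_0^7/2 -2688*x^5 dx = -823543;  ∫_0^7/2 10192*x^4 dx = 10706059/10;
    ∫_0^7/2 -16464*x^3 dx = -2470629/4;  ∫_0^7/2 9604*x^2 dx = 823543/6.
  Sum: 235298 − 823543 + 10706059/10 − 2470629/4 + 823543/6 = 117649/60.
∫_0^7/2 u² dx = 5764801/2880, so ||u||_L² = 2401*sqrt(5)/120.
∫_0^7/2 (u')² dx = 117649/60, so ||u'||_L² = 343*sqrt(15)/30.
Ratio ||u||_L² / ||u'||_L² = 7*sqrt(3)/12.
Sharp Poincaré constant on H^1_0(0, 7/2) is C_P = L/π = 7/(2*π), achieved by sin(2*π/7·x).
A polynomial bump cannot attain the sharp Poincaré constant (only the first sine eigenfunction does), so the ratio is strictly less than C_P, consistent with ||u||_L² ≤ C_P ||u'||_L².


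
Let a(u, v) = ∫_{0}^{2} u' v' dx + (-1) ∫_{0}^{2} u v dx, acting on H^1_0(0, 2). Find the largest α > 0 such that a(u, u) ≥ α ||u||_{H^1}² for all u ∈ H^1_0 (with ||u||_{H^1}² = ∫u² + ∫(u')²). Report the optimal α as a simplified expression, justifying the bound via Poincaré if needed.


α = (-4 + π^2)/(4 + π^2)

Coercivity of a(·,·) on H^1_0(0, 2) means a(u, u) ≥ α ||u||_{H^1}² for every u ∈ H^1_0.
The interval has length L = 2, and Poincaré/coercivity depend only on L. Here a(u, u) = ∫(u')² + (-1)·∫u².
Here c = -1 < 0 with |c| < (π/L)² = π^2/4, so coercivity still holds. The condition a(u,u) ≥ α||u||_{H^1}² reads (1−α)∫(u')² ≥ (α−c)∫u². Any admissible α is ≤ 1 (rapidly oscillating u have ∫u²/∫(u')² → 0), and α = 1 would force 0 ≥ (1−c)∫u², impossible since c < 1; so 1−α > 0. By the sharp Poincaré inequality on H^1_0 of an interval of length L, ∫(u')² ≥ (π/L)²∫u² with equality for the first sine mode sin(π(x−x₀)/L) (x₀ the left endpoint), so the inequality holds for all u iff (1−α)(π/L)² ≥ α − c, i.e. α ≤ ((π/L)² + c)/((π/L)² + 1) = (1 + c(L/π)²)/(1 + (L/π)²). (Direct route, valid since c ≤ 0: Poincaré gives c∫u² ≥ c(L/π)²∫(u')², so a(u,u) ≥ (1 + c(L/π)²)∫(u')², while ||u||_{H^1}² ≤ (1 + (L/π)²)∫(u')²; dividing yields the same α.) With (π/L)² = π^2/4 and c = -1, the largest admissible constant is α = ((π/L)² + c)/((π/L)² + 1).
Simplifying, α = (-4 + π^2)/(4 + π^2).


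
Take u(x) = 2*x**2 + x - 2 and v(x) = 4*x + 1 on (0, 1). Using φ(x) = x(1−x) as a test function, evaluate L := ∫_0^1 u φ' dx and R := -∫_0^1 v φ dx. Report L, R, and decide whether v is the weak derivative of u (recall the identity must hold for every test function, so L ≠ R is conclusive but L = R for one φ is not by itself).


LHS = -1/2, RHS = -1/2. Yes, v = u' weakly.

u(x) = 2*x**2 + x - 2, classical derivative u'(x) = 4*x + 1.
φ(x) = x(1−x), so φ'(x) = 1 - 2*x.
Note φ(0) = φ(1) = 0, so the boundary term u·φ vanishes.
LHS = ∫_0^1 u(x) φ'(x) dx = ∫_0^1 (-4*x^3 + 5*x - 2) dx. Term by term:
  ∫_0^1 -4*x^3 dx = -1;  ∫_0^1 5*x dx = 5/2;  ∫_0^1 -2 dx = -2.
Sum: -1 + 5/2 − 2 = -1/2.
So LHS = -1/2.
∫_0^1 v(x) φ(x) dx = ∫_0^1 (-4*x^3 + 3*x^2 + x) dx. Term by term:
  ∫_0^1 -4*x^3 dx = -1;  ∫_0^1 3*x^2 dx = 1;  ∫_0^1 x dx = 1/2.
Sum: -1 + 1 + 1/2 = 1/2.
So RHS = -∫_0^1 v(x) φ(x) dx = -1/2.
LHS = RHS, so the identity holds for this test φ.
Moreover u is smooth here and v(x) = u'(x) = 4*x + 1 pointwise, so the identity holds for every test function. Hence v is the weak derivative of u.


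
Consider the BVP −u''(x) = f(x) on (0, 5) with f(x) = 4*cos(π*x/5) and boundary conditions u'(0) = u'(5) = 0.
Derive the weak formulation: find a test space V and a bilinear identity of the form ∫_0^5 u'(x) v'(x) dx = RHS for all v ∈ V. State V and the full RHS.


V = H^1(0, 5) (no boundary constraint on v; u is determined up to an additive constant); weak form: ∫_0^5 u'v' dx = ∫_0^5 (4*cos(π*x/5)) v dx for all v ∈ V.

Multiply both sides by a test function v and integrate from 0 to 5:
  ∫_0^5 −u''(x) v(x) dx = ∫_0^5 f(x) v(x) dx.
Integrate the LHS by parts once:
  ∫_0^5 −u'' v dx = −[u'(x) v(x)]_0^5 + ∫_0^5 u'(x) v'(x) dx.
Thus ∫_0^5 u'(x) v'(x) dx = ∫_0^5 f(x) v(x) dx + [u'(x) v(x)]_0^5.
Choose V so that boundary terms are either known or forced to vanish.
u has homogeneous Neumann: u'(0) = u'(5) = 0. So [u' v]_0^5 = 0·v(5) − 0·v(0) = 0 for any v; take V = H^1(0, 5).
Weak formulation: find u (satisfying any essential BC) such that ∫_0^5 u'(x) v'(x) dx = ∫_0^5 f v dx for all v ∈ V (homogeneous Neumann, so boundary terms vanish).
Substituting f(x) = 4*cos(π*x/5), the right-hand side is ∫_0^5 (4*cos(π*x/5)) v dx.
Compatibility check (pure Neumann): taking v ≡ 1 ∈ V gives 0 = ∫_0^5 f dx + (0) − (0), i.e. ∫_0^5 f dx must equal u'(0) − u'(5) = 0. Indeed ∫_0^5 (4*cos(π*x/5)) dx = 0, so the data are compatible. The solution is then unique only up to an additive constant (fix it e.g. by requiring ∫_0^5 u dx = 0).


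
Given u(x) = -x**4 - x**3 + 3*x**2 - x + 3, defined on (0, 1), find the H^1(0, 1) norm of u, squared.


||u||_{H^1}^2 = 12347/1260

The H^1 norm (squared) on an interval (0, L) is
  ||u||_{H^1}^2 = ∫_0^L u(x)^2 dx + ∫_0^L u'(x)^2 dx.
Compute u'(x) = -4*x**3 - 3*x**2 + 6*x - 1.
Then u(x)^2 = x**8 + 2*x**7 - 5*x**6 - 4*x**5 + 5*x**4 - 12*x**3 + 19*x**2 - 6*x + 9 and u'(x)^2 = 16*x**6 + 24*x**5 - 39*x**4 - 28*x**3 + 42*x**2 - 12*x + 1.
Integrate each monomial from 0 to 1 using ∫_0^1 c·x^n dx = c·1^(n+1)/(n+1):
  ∫_0^1 u(x)^2 dx = ∫_0^1 (x^8 + 2*x^7 - 5*x^6 - 4*x^5 + 5*x^4 - 12*x^3 + 19*x^2 - 6*x + 9) dx. Term by term:
    ∫_0^1 x^8 dx = 1/9;  ∫_0^1 2*x^7 dx = 1/4;  ∫_0^1 -5*x^6 dx = -5/7;
    ∫_0^1 -4*x^5 dx = -2/3;  ∫_0^1 5*x^4 dx = 1;  ∫_0^1 -12*x^3 dx = -3;
    ∫_0^1 19*x^2 dx = 19/3;  ∫_0^1 -6*x dx = -3;  ∫_0^1 9 dx = 9.
  Sum: 1/9 + 1/4 − 5/7 − 2/3 + 1 − 3 + 19/3 − 3 + 9 = 2347/252.
  ∫_0^1 u'(x)^2 dx = ∫_0^1 (16*x^6 + 24*x^5 - 39*x^4 - 28*x^3 + 42*x^2 - 12*x + 1) dx. Term by term:
    ∫_0^1 16*x^6 dx = 16/7;  ∫_0^1 24*x^5 dx = 4;  ∫_0^1 -39*x^4 dx = -39/5;
    ∫_0^1 -28*x^3 dx = -7;  ∫_0^1 42*x^2 dx = 14;  ∫_0^1 -12*x dx = -6;
    ∫_0^1 1 dx = 1.
  Sum: 16/7 + 4 − 39/5 − 7 + 14 − 6 + 1 = 17/35.
Adding: ||u||_{H^1}^2 = 2347/252 + 17/35 = 12347/1260.


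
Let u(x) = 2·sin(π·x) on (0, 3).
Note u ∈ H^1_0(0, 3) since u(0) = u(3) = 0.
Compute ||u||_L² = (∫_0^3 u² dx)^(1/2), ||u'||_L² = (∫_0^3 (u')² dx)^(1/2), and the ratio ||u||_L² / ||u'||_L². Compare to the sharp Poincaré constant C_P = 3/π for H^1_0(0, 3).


||u||_L² / ||u'||_L² = 1/π < C_P = 3/π.

u(x) = 2·sin(π·x), so u'(x) = 2*π*cos(π*x).
Writing u(x) = A·sin(kπx/L) with A = 2 and k = 3, use ∫_0^L sin²(kπx/L) dx = L/2 and ∫_0^L cos²(kπx/L) dx = L/2.
u² = 4·sin²(π·x) and (u')² = 4*π^2·cos²(π·x), and each of sin², cos² integrates to L/2 = 3/2 over (0, 3).
∫_0^3 u² dx = 6, so ||u||_L² = sqrt(6).
∫_0^3 (u')² dx = 6*π^2, so ||u'||_L² = sqrt(6)*π.
Ratio ||u||_L² / ||u'||_L² = 1/π.
Sharp Poincaré constant on H^1_0(0, 3) is C_P = L/π = 3/π, achieved by sin(π/3·x).
This is the k = 3 harmonic; the ratio L/(kπ) is strictly less than C_P = L/π, consistent with the sharp inequality ||u||_L² ≤ C_P ||u'||_L².


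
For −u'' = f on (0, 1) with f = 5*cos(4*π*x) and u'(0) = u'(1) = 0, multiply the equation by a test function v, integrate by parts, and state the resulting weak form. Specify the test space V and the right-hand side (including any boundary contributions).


V = H^1(0, 1) (no boundary constraint on v; u is determined up to an additive constant); weak form: ∫_0^1 u'v' dx = ∫_0^1 (5*cos(4*π*x)) v dx for all v ∈ V.

Multiply both sides by a test function v and integrate from 0 to 1:
  ∫_0^1 −u''(x) v(x) dx = ∫_0^1 f(x) v(x) dx.
Integrate the LHS by parts once:
  ∫_0^1 −u'' v dx = −[u'(x) v(x)]_0^1 + ∫_0^1 u'(x) v'(x) dx.
Thus ∫_0^1 u'(x) v'(x) dx = ∫_0^1 f(x) v(x) dx + [u'(x) v(x)]_0^1.
Choose V so that boundary terms are either known or forced to vanish.
u has homogeneous Neumann: u'(0) = u'(1) = 0. So [u' v]_0^1 = 0·v(1) − 0·v(0) = 0 for any v; take V = H^1(0, 1).
Weak formulation: find u (satisfying any essential BC) such that ∫_0^1 u'(x) v'(x) dx = ∫_0^1 f v dx for all v ∈ V (homogeneous Neumann, so boundary terms vanish).
Substituting f(x) = 5*cos(4*π*x), the right-hand side is ∫_0^1 (5*cos(4*π*x)) v dx.
Compatibility check (pure Neumann): taking v ≡ 1 ∈ V gives 0 = ∫_0^1 f dx + (0) − (0), i.e. ∫_0^1 f dx must equal u'(0) − u'(1) = 0. Indeed ∫_0^1 (5*cos(4*π*x)) dx = 0, so the data are compatible. The solution is then unique only up to an additive constant (fix it e.g. by requiring ∫_0^1 u dx = 0).


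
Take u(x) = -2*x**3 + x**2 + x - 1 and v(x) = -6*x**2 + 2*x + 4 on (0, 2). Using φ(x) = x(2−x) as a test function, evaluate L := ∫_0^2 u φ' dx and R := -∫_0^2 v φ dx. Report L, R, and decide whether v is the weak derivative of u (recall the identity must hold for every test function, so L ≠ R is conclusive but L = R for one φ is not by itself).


LHS = 28/5, RHS = 8/5. No, v is not the weak derivative of u.

u(x) = -2*x**3 + x**2 + x - 1, classical derivative u'(x) = -6*x**2 + 2*x + 1.
φ(x) = x(2−x), so φ'(x) = 2 - 2*x.
Note φ(0) = φ(2) = 0, so the boundary term u·φ vanishes.
LHS = ∫_0^2 u(x) φ'(x) dx = ∫_0^2 (4*x^4 - 6*x^3 + 4*x - 2) dx. Term by term:
  ∫_0^2 4*x^4 dx = 128/5;  ∫_0^2 -6*x^3 dx = -24;  ∫_0^2 4*x dx = 8;
  ∫_0^2 -2 dx = -4.
Sum: 128/5 − 24 + 8 − 4 = 28/5.
So LHS = 28/5.
∫_0^2 v(x) φ(x) dx = ∫_0^2 (6*x^4 - 14*x^3 + 8*x) dx. Term by term:
  ∫_0^2 6*x^4 dx = 192/5;  ∫_0^2 -14*x^3 dx = -56;  ∫_0^2 8*x dx = 16.
Sum: 192/5 − 56 + 16 = -8/5.
So RHS = -∫_0^2 v(x) φ(x) dx = 8/5.
LHS − RHS = 4 ≠ 0, so the identity fails.
(For a valid weak derivative the identity must hold for EVERY test function, in particular this one. The failure shows v is NOT the weak derivative of u.)
Correct weak derivative would be u'(x) = -6*x**2 + 2*x + 1.


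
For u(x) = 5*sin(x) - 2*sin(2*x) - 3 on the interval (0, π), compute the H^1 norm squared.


||u||_{H^1(0,π)}^2 = -60 + 44*π

u'(x) = 5*cos(x) - 4*cos(2*x).
Expand u² and (u')² and integrate term by term on (0, π), using: for integers n ≥ 1, ∫_0^π sin²(nx) dx = ∫_0^π cos²(nx) dx = π/2; for n ≠ n', ∫_0^π sin(nx)sin(n'x) dx = ∫_0^π cos(nx)cos(n'x) dx = 0; and by product-to-sum, ∫_0^π sin(nx)cos(n'x) dx = ½∫_0^π [sin((n+n')x) + sin((n−n')x)] dx, which is 0 when n+n' is even and 2n/(n²−n'²) when n+n' is odd (it need not vanish on (0, π)). For the constant mode: ∫_0^π 1 dx = π, ∫_0^π cos(nx) dx = 0, ∫_0^π sin(nx) dx = (1−(−1)^n)/n.
  u² squared terms: (-3)²·∫1 dx = 9·π = 9*π;  (-2)²·∫sin(2x)² dx = 4·π/2 = 2*π;  (5)²·∫sin(x)² dx = 25·π/2 = 25*π/2.
  u² cross terms: 2·(-3)·(-2)·∫1·sin(2x) dx = 12·(0) = 0;  2·(-3)·(5)·∫1·sin(x) dx = -30·(2) = -60;  2·(-2)·(5)·∫sin(2x)·sin(x) dx = -20·(0) = 0.
  So ∫_0^π u² dx = 9*π + 2*π + 25*π/2 + 0 − 60 + 0 = -60 + 47*π/2.
  (u')² squared terms: (-4)²·∫cos(2x)² dx = 16·π/2 = 8*π;  (5)²·∫cos(x)² dx = 25·π/2 = 25*π/2.
  (u')² cross terms: 2·(-4)·(5)·∫cos(2x)·cos(x) dx = -40·(0) = 0.
  So ∫_0^π (u')² dx = 8*π + 25*π/2 + 0 = 41*π/2.
||u||_{H^1}^2 = (-60 + 47*π/2) + (41*π/2) = -60 + 44*π.


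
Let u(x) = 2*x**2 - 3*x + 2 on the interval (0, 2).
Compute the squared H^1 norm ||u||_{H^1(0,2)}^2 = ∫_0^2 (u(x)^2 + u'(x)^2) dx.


||u||_{H^1}^2 = 98/5

The H^1 norm (squared) on an interval (0, L) is
  ||u||_{H^1}^2 = ∫_0^L u(x)^2 dx + ∫_0^L u'(x)^2 dx.
Compute u'(x) = 4*x - 3.
Then u(x)^2 = 4*x**4 - 12*x**3 + 17*x**2 - 12*x + 4 and u'(x)^2 = 16*x**2 - 24*x + 9.
Integrate each monomial from 0 to 2 using ∫_0^2 c·x^n dx = c·2^(n+1)/(n+1):
  ∫_0^2 u(x)^2 dx = ∫_0^2 (4*x^4 - 12*x^3 + 17*x^2 - 12*x + 4) dx. Term by term:
    ∫_0^2 4*x^4 dx = 128/5;  ∫_0^2 -12*x^3 dx = -48;  ∫_0^2 17*x^2 dx = 136/3;
    ∫_0^2 -12*x dx = -24;  ∫_0^2 4 dx = 8.
  Sum: 128/5 − 48 + 136/3 − 24 + 8 = 104/15.
  ∫_0^2 u'(x)^2 dx = ∫_0^2 (16*x^2 - 24*x + 9) dx. Term by term:
    ∫_0^2 16*x^2 dx = 128/3;  ∫_0^2 -24*x dx = -48;  ∫_0^2 9 dx = 18.
  Sum: 128/3 − 48 + 18 = 38/3.
Adding: ||u||_{H^1}^2 = 104/15 + 38/3 = 98/5.


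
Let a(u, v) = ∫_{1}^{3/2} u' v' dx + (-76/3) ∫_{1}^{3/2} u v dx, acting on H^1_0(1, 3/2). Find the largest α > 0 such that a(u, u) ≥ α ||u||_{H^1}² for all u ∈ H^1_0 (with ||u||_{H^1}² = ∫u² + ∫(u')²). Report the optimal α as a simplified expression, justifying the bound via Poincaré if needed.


α = 4*(-19 + 3*π^2)/(3*(1 + 4*π^2))

Coercivity of a(·,·) on H^1_0(1, 3/2) means a(u, u) ≥ α ||u||_{H^1}² for every u ∈ H^1_0.
The interval has length L = 1/2, and Poincaré/coercivity depend only on L. Here a(u, u) = ∫(u')² + (-76/3)·∫u².
Here c = -76/3 < 0 with |c| < (π/L)² = 4*π^2, so coercivity still holds. The condition a(u,u) ≥ α||u||_{H^1}² reads (1−α)∫(u')² ≥ (α−c)∫u². Any admissible α is ≤ 1 (rapidly oscillating u have ∫u²/∫(u')² → 0), and α = 1 would force 0 ≥ (1−c)∫u², impossible since c < 1; so 1−α > 0. By the sharp Poincaré inequality on H^1_0 of an interval of length L, ∫(u')² ≥ (π/L)²∫u² with equality for the first sine mode sin(π(x−x₀)/L) (x₀ the left endpoint), so the inequality holds for all u iff (1−α)(π/L)² ≥ α − c, i.e. α ≤ ((π/L)² + c)/((π/L)² + 1) = (1 + c(L/π)²)/(1 + (L/π)²). (Direct route, valid since c ≤ 0: Poincaré gives c∫u² ≥ c(L/π)²∫(u')², so a(u,u) ≥ (1 + c(L/π)²)∫(u')², while ||u||_{H^1}² ≤ (1 + (L/π)²)∫(u')²; dividing yields the same α.) With (π/L)² = 4*π^2 and c = -76/3, the largest admissible constant is α = ((π/L)² + c)/((π/L)² + 1).
Simplifying, α = 4*(-19 + 3*π^2)/(3*(1 + 4*π^2)).


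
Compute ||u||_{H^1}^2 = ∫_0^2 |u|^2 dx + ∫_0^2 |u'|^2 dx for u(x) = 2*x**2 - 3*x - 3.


||u||_{H^1}^2 = 544/15

The H^1 norm (squared) on an interval (0, L) is
  ||u||_{H^1}^2 = ∫_0^L u(x)^2 dx + ∫_0^L u'(x)^2 dx.
Compute u'(x) = 4*x - 3.
Then u(x)^2 = 4*x**4 - 12*x**3 - 3*x**2 + 18*x + 9 and u'(x)^2 = 16*x**2 - 24*x + 9.
Integrate each monomial from 0 to 2 using ∫_0^2 c·x^n dx = c·2^(n+1)/(n+1):
  ∫_0^2 u(x)^2 dx = ∫_0^2 (4*x^4 - 12*x^3 - 3*x^2 + 18*x + 9) dx. Term by term:
    ∫_0^2 4*x^4 dx = 128/5;  ∫_0^2 -12*x^3 dx = -48;  ∫_0^2 -3*x^2 dx = -8;
    ∫_0^2 18*x dx = 36;  ∫_0^2 9 dx = 18.
  Sum: 128/5 − 48 − 8 + 36 + 18 = 118/5.
  ∫_0^2 u'(x)^2 dx = ∫_0^2 (16*x^2 - 24*x + 9) dx. Term by term:
    ∫_0^2 16*x^2 dx = 128/3;  ∫_0^2 -24*x dx = -48;  ∫_0^2 9 dx = 18.
  Sum: 128/3 − 48 + 18 = 38/3.
Adding: ||u||_{H^1}^2 = 118/5 + 38/3 = 544/15.


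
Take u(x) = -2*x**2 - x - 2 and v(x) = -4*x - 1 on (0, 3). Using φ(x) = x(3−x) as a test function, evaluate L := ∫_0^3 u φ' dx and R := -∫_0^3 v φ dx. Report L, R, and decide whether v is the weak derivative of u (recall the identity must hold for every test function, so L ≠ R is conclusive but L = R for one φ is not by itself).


LHS = 63/2, RHS = 63/2. Yes, v = u' weakly.

u(x) = -2*x**2 - x - 2, classical derivative u'(x) = -4*x - 1.
φ(x) = x(3−x), so φ'(x) = 3 - 2*x.
Note φ(0) = φ(3) = 0, so the boundary term u·φ vanishes.
LHS = ∫_0^3 u(x) φ'(x) dx = ∫_0^3 (4*x^3 - 4*x^2 + x - 6) dx. Term by term:
  ∫_0^3 4*x^3 dx = 81;  ∫_0^3 -4*x^2 dx = -36;  ∫_0^3 x dx = 9/2;
  ∫_0^3 -6 dx = -18.
Sum: 81 − 36 + 9/2 − 18 = 63/2.
So LHS = 63/2.
∫_0^3 v(x) φ(x) dx = ∫_0^3 (4*x^3 - 11*x^2 - 3*x) dx. Term by term:
  ∫_0^3 4*x^3 dx = 81;  ∫_0^3 -11*x^2 dx = -99;  ∫_0^3 -3*x dx = -27/2.
Sum: 81 − 99 − 27/2 = -63/2.
So RHS = -∫_0^3 v(x) φ(x) dx = 63/2.
LHS = RHS, so the identity holds for this test φ.
Moreover u is smooth here and v(x) = u'(x) = -4*x - 1 pointwise, so the identity holds for every test function. Hence v is the weak derivative of u.


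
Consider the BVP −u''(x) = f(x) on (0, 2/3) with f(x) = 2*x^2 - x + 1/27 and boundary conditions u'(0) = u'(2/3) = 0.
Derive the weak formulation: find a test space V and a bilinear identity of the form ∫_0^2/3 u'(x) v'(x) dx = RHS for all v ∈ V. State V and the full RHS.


V = H^1(0, 2/3) (no boundary constraint on v; u is determined up to an additive constant); weak form: ∫_0^2/3 u'v' dx = ∫_0^2/3 (2*x^2 - x + 1/27) v dx for all v ∈ V.

Multiply both sides by a test function v and integrate from 0 to 2/3:
  ∫_0^2/3 −u''(x) v(x) dx = ∫_0^2/3 f(x) v(x) dx.
Integrate the LHS by parts once:
  ∫_0^2/3 −u'' v dx = −[u'(x) v(x)]_0^2/3 + ∫_0^2/3 u'(x) v'(x) dx.
Thus ∫_0^2/3 u'(x) v'(x) dx = ∫_0^2/3 f(x) v(x) dx + [u'(x) v(x)]_0^2/3.
Choose V so that boundary terms are either known or forced to vanish.
u has homogeneous Neumann: u'(0) = u'(2/3) = 0. So [u' v]_0^2/3 = 0·v(2/3) − 0·v(0) = 0 for any v; take V = H^1(0, 2/3).
Weak formulation: find u (satisfying any essential BC) such that ∫_0^2/3 u'(x) v'(x) dx = ∫_0^2/3 f v dx for all v ∈ V (homogeneous Neumann, so boundary terms vanish).
Substituting f(x) = 2*x^2 - x + 1/27, the right-hand side is ∫_0^2/3 (2*x^2 - x + 1/27) v dx.
Compatibility check (pure Neumann): taking v ≡ 1 ∈ V gives 0 = ∫_0^2/3 f dx + (0) − (0), i.e. ∫_0^2/3 f dx must equal u'(0) − u'(2/3) = 0. Indeed ∫_0^2/3 (2*x^2 - x + 1/27) dx = 0, so the data are compatible. The solution is then unique only up to an additive constant (fix it e.g. by requiring ∫_0^2/3 u dx = 0).


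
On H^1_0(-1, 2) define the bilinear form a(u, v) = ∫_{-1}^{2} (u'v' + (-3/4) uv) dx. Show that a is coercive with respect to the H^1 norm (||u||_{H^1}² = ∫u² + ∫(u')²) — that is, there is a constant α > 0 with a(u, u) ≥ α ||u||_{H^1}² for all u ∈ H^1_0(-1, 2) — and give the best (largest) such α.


α = (-27/4 + π^2)/(9 + π^2)

Coercivity of a(·,·) on H^1_0(-1, 2) means a(u, u) ≥ α ||u||_{H^1}² for every u ∈ H^1_0.
The interval has length L = 3, and Poincaré/coercivity depend only on L. Here a(u, u) = ∫(u')² + (-3/4)·∫u².
Here c = -3/4 < 0 with |c| < (π/L)² = π^2/9, so coercivity still holds. The condition a(u,u) ≥ α||u||_{H^1}² reads (1−α)∫(u')² ≥ (α−c)∫u². Any admissible α is ≤ 1 (rapidly oscillating u have ∫u²/∫(u')² → 0), and α = 1 would force 0 ≥ (1−c)∫u², impossible since c < 1; so 1−α > 0. By the sharp Poincaré inequality on H^1_0 of an interval of length L, ∫(u')² ≥ (π/L)²∫u² with equality for the first sine mode sin(π(x−x₀)/L) (x₀ the left endpoint), so the inequality holds for all u iff (1−α)(π/L)² ≥ α − c, i.e. α ≤ ((π/L)² + c)/((π/L)² + 1) = (1 + c(L/π)²)/(1 + (L/π)²). (Direct route, valid since c ≤ 0: Poincaré gives c∫u² ≥ c(L/π)²∫(u')², so a(u,u) ≥ (1 + c(L/π)²)∫(u')², while ||u||_{H^1}² ≤ (1 + (L/π)²)∫(u')²; dividing yields the same α.) With (π/L)² = π^2/9 and c = -3/4, the largest admissible constant is α = ((π/L)² + c)/((π/L)² + 1).
Simplifying, α = (-27/4 + π^2)/(9 + π^2).
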